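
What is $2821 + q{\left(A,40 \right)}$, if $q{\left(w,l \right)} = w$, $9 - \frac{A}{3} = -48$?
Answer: $2992$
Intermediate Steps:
$A = 171$ ($A = 27 - -144 = 27 + 144 = 171$)
$2821 + q{\left(A,40 \right)} = 2821 + 171 = 2992$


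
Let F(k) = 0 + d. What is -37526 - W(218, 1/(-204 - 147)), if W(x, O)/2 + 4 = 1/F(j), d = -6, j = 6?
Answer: -112553/3 ≈ -37518.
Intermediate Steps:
F(k) = -6 (F(k) = 0 - 6 = -6)
W(x, O) = -25/3 (W(x, O) = -8 + 2/(-6) = -8 + 2*(-1/6) = -8 - 1/3 = -25/3)
-37526 - W(218, 1/(-204 - 147)) = -37526 - 1*(-25/3) = -37526 + 25/3 = -112553/3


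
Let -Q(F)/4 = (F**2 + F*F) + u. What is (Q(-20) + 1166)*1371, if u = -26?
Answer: -2646030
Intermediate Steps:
Q(F) = 104 - 8*F**2 (Q(F) = -4*((F**2 + F*F) - 26) = -4*((F**2 + F**2) - 26) = -4*(2*F**2 - 26) = -4*(-26 + 2*F**2) = 104 - 8*F**2)
(Q(-20) + 1166)*1371 = ((104 - 8*(-20)**2) + 1166)*1371 = ((104 - 8*400) + 1166)*1371 = ((104 - 3200) + 1166)*1371 = (-3096 + 1166)*1371 = -1930*1371 = -2646030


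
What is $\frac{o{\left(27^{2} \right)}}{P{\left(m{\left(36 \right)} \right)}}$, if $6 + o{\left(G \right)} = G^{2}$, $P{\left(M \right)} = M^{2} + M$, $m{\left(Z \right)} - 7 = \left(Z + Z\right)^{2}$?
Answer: $\frac{531435}{26951672} \approx 0.019718$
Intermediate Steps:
$m{\left(Z \right)} = 7 + 4 Z^{2}$ ($m{\left(Z \right)} = 7 + \left(Z + Z\right)^{2} = 7 + \left(2 Z\right)^{2} = 7 + 4 Z^{2}$)
$P{\left(M \right)} = M + M^{2}$
$o{\left(G \right)} = -6 + G^{2}$
$\frac{o{\left(27^{2} \right)}}{P{\left(m{\left(36 \right)} \right)}} = \frac{-6 + \left(27^{2}\right)^{2}}{\left(7 + 4 \cdot 36^{2}\right) \left(1 + \left(7 + 4 \cdot 36^{2}\right)\right)} = \frac{-6 + 729^{2}}{\left(7 + 4 \cdot 1296\right) \left(1 + \left(7 + 4 \cdot 1296\right)\right)} = \frac{-6 + 531441}{\left(7 + 5184\right) \left(1 + \left(7 + 5184\right)\right)} = \frac{531435}{5191 \left(1 + 5191\right)} = \frac{531435}{5191 \cdot 5192} = \frac{531435}{26951672}$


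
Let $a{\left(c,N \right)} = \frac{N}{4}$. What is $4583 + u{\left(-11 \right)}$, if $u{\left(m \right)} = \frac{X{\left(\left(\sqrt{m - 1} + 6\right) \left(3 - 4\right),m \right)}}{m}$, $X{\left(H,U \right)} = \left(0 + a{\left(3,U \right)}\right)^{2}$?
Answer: $\frac{73317}{16} \approx 4582.3$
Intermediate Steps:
$a{\left(c,N \right)} = \frac{N}{4}$ ($a{\left(c,N \right)} = N \frac{1}{4} = \frac{N}{4}$)
$X{\left(H,U \right)} = \frac{U^{2}}{16}$ ($X{\left(H,U \right)} = \left(0 + \frac{U}{4}\right)^{2} = \left(\frac{U}{4}\right)^{2} = \frac{U^{2}}{16}$)
$u{\left(m \right)} = \frac{m}{16}$ ($u{\left(m \right)} = \frac{\frac{1}{16} m^{2}}{m} = \frac{m}{16}$)
$4583 + u{\left(-11 \right)} = 4583 + \frac{1}{16} \left(-11\right) = 4583 - \frac{11}{16} = \frac{73317}{16}$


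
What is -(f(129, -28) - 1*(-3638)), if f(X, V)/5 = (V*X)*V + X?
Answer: -509963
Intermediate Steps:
f(X, V) = 5*X + 5*X*V² (f(X, V) = 5*((V*X)*V + X) = 5*(X*V² + X) = 5*(X + X*V²) = 5*X + 5*X*V²)
-(f(129, -28) - 1*(-3638)) = -(5*129*(1 + (-28)²) - 1*(-3638)) = -(5*129*(1 + 784) + 3638) = -(5*129*785 + 3638) = -(506325 + 3638) = -1*509963 = -509963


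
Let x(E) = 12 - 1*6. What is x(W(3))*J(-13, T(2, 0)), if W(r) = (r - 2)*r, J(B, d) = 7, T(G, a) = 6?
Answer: 42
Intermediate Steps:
W(r) = r*(-2 + r) (W(r) = (-2 + r)*r = r*(-2 + r))
x(E) = 6 (x(E) = 12 - 6 = 6)
x(W(3))*J(-13, T(2, 0)) = 6*7 = 42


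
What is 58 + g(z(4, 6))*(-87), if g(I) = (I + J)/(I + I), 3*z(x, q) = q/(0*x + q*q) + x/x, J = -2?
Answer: 3335/14 ≈ 238.21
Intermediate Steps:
z(x, q) = ⅓ + 1/(3*q) (z(x, q) = (q/(0*x + q*q) + x/x)/3 = (q/(0 + q²) + 1)/3 = (q/(q²) + 1)/3 = (q/q² + 1)/3 = (1/q + 1)/3 = (1 + 1/q)/3 = ⅓ + 1/(3*q))
g(I) = (-2 + I)/(2*I) (g(I) = (I - 2)/(I + I) = (-2 + I)/((2*I)) = (-2 + I)*(1/(2*I)) = (-2 + I)/(2*I))
58 + g(z(4, 6))*(-87) = 58 + ((-2 + (⅓)*(1 + 6)/6)/(2*(((⅓)*(1 + 6)/6))))*(-87) = 58 + ((-2 + (⅓)*(⅙)*7)/(2*(((⅓)*(⅙)*7))))*(-87) = 58 + ((-2 + 7/18)/(2*(7/18)))*(-87) = 58 + ((½)*(18/7)*(-29/18))*(-87) = 58 - 29/14*(-87) = 58 + 2523/14 = 3335/14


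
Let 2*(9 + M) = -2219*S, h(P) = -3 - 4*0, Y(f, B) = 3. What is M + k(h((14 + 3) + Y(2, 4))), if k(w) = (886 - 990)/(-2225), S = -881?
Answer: 4349699433/4450 ≈ 9.7746e+5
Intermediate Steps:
h(P) = -3 (h(P) = -3 + 0 = -3)
M = 1954921/2 (M = -9 + (-2219*(-881))/2 = -9 + (½)*1954939 = -9 + 1954939/2 = 1954921/2 ≈ 9.7746e+5)
k(w) = 104/2225 (k(w) = -104*(-1/2225) = 104/2225)
M + k(h((14 + 3) + Y(2, 4))) = 1954921/2 + 104/2225 = 4349699433/4450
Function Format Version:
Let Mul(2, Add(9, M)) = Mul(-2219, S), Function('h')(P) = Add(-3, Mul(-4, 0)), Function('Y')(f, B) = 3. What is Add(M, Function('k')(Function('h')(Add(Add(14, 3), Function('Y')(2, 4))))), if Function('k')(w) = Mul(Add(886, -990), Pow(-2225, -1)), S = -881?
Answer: Rational(4349699433, 4450) ≈ 9.7746e+5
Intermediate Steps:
Function('h')(P) = -3 (Function('h')(P) = Add(-3, 0) = -3)
M = Rational(1954921, 2) (M = Add(-9, Mul(Rational(1, 2), Mul(-2219, -881))) = Add(-9, Mul(Rational(1, 2), 1954939)) = Add(-9, Rational(1954939, 2)) = Rational(1954921, 2) ≈ 9.7746e+5)
Function('k')(w) = Rational(104, 2225) (Function('k')(w) = Mul(-104, Rational(-1, 2225)) = Rational(104, 2225))
Add(M, Function('k')(Function('h')(Add(Add(14, 3), Function('Y')(2, 4))))) = Add(Rational(1954921, 2), Rational(104, 2225)) = Rational(4349699433, 4450)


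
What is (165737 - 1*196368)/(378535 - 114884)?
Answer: -30631/263651 ≈ -0.11618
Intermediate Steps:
(165737 - 1*196368)/(378535 - 114884) = (165737 - 196368)/263651 = -30631*1/263651 = -30631/263651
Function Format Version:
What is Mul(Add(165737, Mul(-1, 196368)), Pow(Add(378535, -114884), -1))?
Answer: Rational(-30631, 263651) ≈ -0.11618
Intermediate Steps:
Mul(Add(165737, Mul(-1, 196368)), Pow(Add(378535, -114884), -1)) = Mul(Add(165737, -196368), Pow(263651, -1)) = Mul(-30631, Rational(1, 263651)) = Rational(-30631, 263651)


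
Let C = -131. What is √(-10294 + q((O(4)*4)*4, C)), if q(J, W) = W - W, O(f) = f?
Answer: I*√10294 ≈ 101.46*I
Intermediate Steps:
q(J, W) = 0
√(-10294 + q((O(4)*4)*4, C)) = √(-10294 + 0) = √(-10294) = I*√10294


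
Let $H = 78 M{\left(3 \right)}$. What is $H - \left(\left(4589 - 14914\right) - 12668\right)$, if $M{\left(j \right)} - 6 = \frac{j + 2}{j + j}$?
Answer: $23526$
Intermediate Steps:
$M{\left(j \right)} = 6 + \frac{2 + j}{2 j}$ ($M{\left(j \right)} = 6 + \frac{j + 2}{j + j} = 6 + \frac{2 + j}{2 j}$)
$H = 533$ ($H = 78 \left(\frac{13}{2} + \frac{1}{3}\right) = 78 \cdot \frac{41}{6} = 533$)
$H - \left(\left(4589 - 14914\right) - 12668\right) = 533 - \left(\left(4589 - 14914\right) - 12668\right) = 533 - \left(-10325 - 12668\right) = 533 - -22993 = 533 + 22993 = 23526$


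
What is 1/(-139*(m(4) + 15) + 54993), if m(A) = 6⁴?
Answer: -1/127236 ≈ -7.8594e-6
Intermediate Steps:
m(A) = 1296
1/(-139*(m(4) + 15) + 54993) = 1/(-139*(1296 + 15) + 54993) = 1/(-139*1311 + 54993) = 1/(-182229 + 54993) = 1/(-127236) = -1/127236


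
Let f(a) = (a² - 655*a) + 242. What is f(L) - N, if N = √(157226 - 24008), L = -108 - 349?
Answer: 508426 - 3*√14802 ≈ 5.0806e+5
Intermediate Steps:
L = -457
f(a) = 242 + a² - 655*a
N = 3*√14802 (N = √133218 = 3*√14802 ≈ 364.99)
f(L) - N = (242 + (-457)² - 655*(-457)) - 3*√14802 = (242 + 208849 + 299335) - 3*√14802 = 508426 - 3*√14802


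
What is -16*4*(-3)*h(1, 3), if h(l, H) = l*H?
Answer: 576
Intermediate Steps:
h(l, H) = H*l
-16*4*(-3)*h(1, 3) = -16*4*(-3)*3*1 = -(-192)*3 = -16*(-36) = 576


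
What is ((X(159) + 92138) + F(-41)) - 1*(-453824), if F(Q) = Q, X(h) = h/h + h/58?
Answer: 31663635/58 ≈ 5.4593e+5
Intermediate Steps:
X(h) = 1 + h/58 (X(h) = 1 + h*(1/58) = 1 + h/58)
((X(159) + 92138) + F(-41)) - 1*(-453824) = (((1 + (1/58)*159) + 92138) - 41) - 1*(-453824) = (((1 + 159/58) + 92138) - 41) + 453824 = ((217/58 + 92138) - 41) + 453824 = (5344221/58 - 41) + 453824 = 5341843/58 + 453824 = 31663635/58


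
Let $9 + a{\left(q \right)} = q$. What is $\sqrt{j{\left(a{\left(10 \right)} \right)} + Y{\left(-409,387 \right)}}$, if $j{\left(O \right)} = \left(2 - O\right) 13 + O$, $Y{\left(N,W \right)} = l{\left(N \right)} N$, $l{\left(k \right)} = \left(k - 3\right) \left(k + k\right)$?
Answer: $i \sqrt{137839530} \approx 11741.0 i$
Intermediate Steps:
$a{\left(q \right)} = -9 + q$
$l{\left(k \right)} = 2 k \left(-3 + k\right)$ ($l{\left(k \right)} = \left(-3 + k\right) 2 k = 2 k \left(-3 + k\right)$)
$Y{\left(N,W \right)} = 2 N^{2} \left(-3 + N\right)$ ($Y{\left(N,W \right)} = 2 N \left(-3 + N\right) N = 2 N^{2} \left(-3 + N\right)$)
$j{\left(O \right)} = 26 - 12 O$ ($j{\left(O \right)} = \left(26 - 13 O\right) + O = 26 - 12 O$)
$\sqrt{j{\left(a{\left(10 \right)} \right)} + Y{\left(-409,387 \right)}} = \sqrt{\left(26 - 12 \left(-9 + 10\right)\right) + 2 \left(-409\right)^{2} \left(-3 - 409\right)} = \sqrt{\left(26 - 12\right) + 2 \cdot 167281 \left(-412\right)} = \sqrt{\left(26 - 12\right) - 137839544} = \sqrt{14 - 137839544} = \sqrt{-137839530} = i \sqrt{137839530}$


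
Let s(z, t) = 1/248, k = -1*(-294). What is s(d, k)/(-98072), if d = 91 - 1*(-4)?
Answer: -1/24321856 ≈ -4.1115e-8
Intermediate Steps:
d = 95 (d = 91 + 4 = 95)
k = 294
s(z, t) = 1/248
s(d, k)/(-98072) = (1/248)/(-98072) = (1/248)*(-1/98072) = -1/24321856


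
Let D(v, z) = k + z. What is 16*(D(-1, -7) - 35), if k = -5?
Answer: -752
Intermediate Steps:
D(v, z) = -5 + z
16*(D(-1, -7) - 35) = 16*((-5 - 7) - 35) = 16*(-12 - 35) = 16*(-47) = -752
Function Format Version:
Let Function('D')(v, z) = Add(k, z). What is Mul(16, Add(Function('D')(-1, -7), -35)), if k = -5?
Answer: -752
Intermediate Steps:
Function('D')(v, z) = Add(-5, z)
Mul(16, Add(Function('D')(-1, -7), -35)) = Mul(16, Add(Add(-5, -7), -35)) = Mul(16, Add(-12, -35)) = Mul(16, -47) = -752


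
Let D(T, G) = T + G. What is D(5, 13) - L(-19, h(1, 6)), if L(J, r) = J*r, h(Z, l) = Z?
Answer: 37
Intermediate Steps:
D(T, G) = G + T
D(5, 13) - L(-19, h(1, 6)) = (13 + 5) - (-19) = 18 - 1*(-19) = 18 + 19 = 37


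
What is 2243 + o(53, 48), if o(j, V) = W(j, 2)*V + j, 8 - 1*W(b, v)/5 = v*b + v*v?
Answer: -22184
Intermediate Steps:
W(b, v) = 40 - 5*v² - 5*b*v (W(b, v) = 40 - 5*(v*b + v*v) = 40 - 5*(b*v + v²) = 40 - 5*(v² + b*v) = 40 + (-5*v² - 5*b*v) = 40 - 5*v² - 5*b*v)
o(j, V) = j + V*(20 - 10*j) (o(j, V) = (40 - 5*2² - 5*j*2)*V + j = (40 - 5*4 - 10*j)*V + j = (40 - 20 - 10*j)*V + j = (20 - 10*j)*V + j = V*(20 - 10*j) + j = j + V*(20 - 10*j))
2243 + o(53, 48) = 2243 + (53 - 10*48*(-2 + 53)) = 2243 + (53 - 10*48*51) = 2243 + (53 - 24480) = 2243 - 24427 = -22184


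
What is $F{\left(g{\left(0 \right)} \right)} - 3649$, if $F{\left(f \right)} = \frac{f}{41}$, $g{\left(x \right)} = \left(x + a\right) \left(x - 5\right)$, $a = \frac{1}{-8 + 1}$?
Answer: $- \frac{1047258}{287} \approx -3649.0$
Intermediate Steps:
$a = - \frac{1}{7}$ ($a = \frac{1}{-7} = - \frac{1}{7} \approx -0.14286$)
$g{\left(x \right)} = \left(-5 + x\right) \left(- \frac{1}{7} + x\right)$ ($g{\left(x \right)} = \left(x - \frac{1}{7}\right) \left(x - 5\right) = \left(- \frac{1}{7} + x\right) \left(-5 + x\right) = \left(-5 + x\right) \left(- \frac{1}{7} + x\right)$)
$F{\left(f \right)} = \frac{f}{41}$ ($F{\left(f \right)} = f \frac{1}{41} = \frac{f}{41}$)
$F{\left(g{\left(0 \right)} \right)} - 3649 = \frac{\frac{5}{7} + 0^{2} - 0}{41} - 3649 = \frac{\frac{5}{7} + 0 + 0}{41} - 3649 = \frac{1}{41} \cdot \frac{5}{7} - 3649 = \frac{5}{287} - 3649 = - \frac{1047258}{287}$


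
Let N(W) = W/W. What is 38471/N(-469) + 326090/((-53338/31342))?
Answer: -4084173291/26669 ≈ -1.5314e+5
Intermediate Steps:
N(W) = 1
38471/N(-469) + 326090/((-53338/31342)) = 38471/1 + 326090/((-53338/31342)) = 38471*1 + 326090/((-53338*1/31342)) = 38471 + 326090/(-26669/15671) = 38471 + 326090*(-15671/26669) = 38471 - 5110156390/26669 = -4084173291/26669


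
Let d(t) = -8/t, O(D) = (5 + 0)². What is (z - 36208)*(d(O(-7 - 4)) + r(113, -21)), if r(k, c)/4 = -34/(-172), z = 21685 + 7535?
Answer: -3535928/1075 ≈ -3289.2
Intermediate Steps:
z = 29220
r(k, c) = 34/43 (r(k, c) = 4*(-34/(-172)) = 4*(-34*(-1/172)) = 4*(17/86) = 34/43)
O(D) = 25 (O(D) = 5² = 25)
(z - 36208)*(d(O(-7 - 4)) + r(113, -21)) = (29220 - 36208)*(-8/25 + 34/43) = -6988*(-8*1/25 + 34/43) = -6988*(-8/25 + 34/43) = -6988*506/1075 = -3535928/1075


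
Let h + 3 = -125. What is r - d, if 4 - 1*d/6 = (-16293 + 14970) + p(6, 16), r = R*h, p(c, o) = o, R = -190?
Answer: 16454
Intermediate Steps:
h = -128 (h = -3 - 125 = -128)
r = 24320 (r = -190*(-128) = 24320)
d = 7866 (d = 24 - 6*((-16293 + 14970) + 16) = 24 - 6*(-1323 + 16) = 24 - 6*(-1307) = 24 + 7842 = 7866)
r - d = 24320 - 1*7866 = 24320 - 7866 = 16454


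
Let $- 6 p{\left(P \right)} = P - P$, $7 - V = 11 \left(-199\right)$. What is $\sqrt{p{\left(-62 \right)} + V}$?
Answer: $6 \sqrt{61} \approx 46.862$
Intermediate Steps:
$V = 2196$ ($V = 7 - 11 \left(-199\right) = 7 - -2189 = 7 + 2189 = 2196$)
$p{\left(P \right)} = 0$ ($p{\left(P \right)} = - \frac{P - P}{6} = \left(- \frac{1}{6}\right) 0 = 0$)
$\sqrt{p{\left(-62 \right)} + V} = \sqrt{0 + 2196} = \sqrt{2196} = 6 \sqrt{61}$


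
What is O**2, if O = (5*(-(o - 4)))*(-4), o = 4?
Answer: 0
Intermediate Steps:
O = 0 (O = (5*(-(4 - 4)))*(-4) = (5*(-1*0))*(-4) = (5*0)*(-4) = 0*(-4) = 0)
O**2 = 0**2 = 0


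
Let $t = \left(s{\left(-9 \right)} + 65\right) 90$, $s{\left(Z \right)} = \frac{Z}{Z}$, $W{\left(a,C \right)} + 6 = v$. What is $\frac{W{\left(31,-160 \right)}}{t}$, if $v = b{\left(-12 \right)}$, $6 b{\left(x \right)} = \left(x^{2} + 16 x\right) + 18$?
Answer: $- \frac{1}{540} \approx -0.0018519$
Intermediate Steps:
$b{\left(x \right)} = 3 + \frac{x^{2}}{6} + \frac{8 x}{3}$ ($b{\left(x \right)} = \frac{\left(x^{2} + 16 x\right) + 18}{6} = \frac{18 + x^{2} + 16 x}{6} = 3 + \frac{x^{2}}{6} + \frac{8 x}{3}$)
$v = -5$ ($v = 3 + \frac{\left(-12\right)^{2}}{6} + \frac{8}{3} \left(-12\right) = 3 + \frac{1}{6} \cdot 144 - 32 = 3 + 24 - 32 = -5$)
$W{\left(a,C \right)} = -11$ ($W{\left(a,C \right)} = -6 - 5 = -11$)
$s{\left(Z \right)} = 1$
$t = 5940$ ($t = \left(1 + 65\right) 90 = 66 \cdot 90 = 5940$)
$\frac{W{\left(31,-160 \right)}}{t} = - \frac{11}{5940} = \left(-11\right) \frac{1}{5940} = - \frac{1}{540}$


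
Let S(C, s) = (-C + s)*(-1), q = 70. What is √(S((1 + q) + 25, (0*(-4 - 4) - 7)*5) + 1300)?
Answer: 3*√159 ≈ 37.829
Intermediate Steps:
S(C, s) = C - s (S(C, s) = (s - C)*(-1) = C - s)
√(S((1 + q) + 25, (0*(-4 - 4) - 7)*5) + 1300) = √((((1 + 70) + 25) - (0*(-4 - 4) - 7)*5) + 1300) = √(((71 + 25) - (0*(-8) - 7)*5) + 1300) = √((96 - (0 - 7)*5) + 1300) = √((96 - (-7)*5) + 1300) = √((96 - 1*(-35)) + 1300) = √((96 + 35) + 1300) = √(131 + 1300) = √1431 = 3*√159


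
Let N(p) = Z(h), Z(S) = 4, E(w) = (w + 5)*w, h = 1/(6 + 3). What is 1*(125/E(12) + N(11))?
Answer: 941/204 ≈ 4.6127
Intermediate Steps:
h = 1/9 ≈ 0.11111
E(w) = w*(5 + w) (E(w) = (5 + w)*w = w*(5 + w))
N(p) = 4
1*(125/E(12) + N(11)) = 1*(125/((12*(5 + 12))) + 4) = 1*(125/((12*17)) + 4) = 1*(125/204 + 4) = 1*(941/204) = 941/204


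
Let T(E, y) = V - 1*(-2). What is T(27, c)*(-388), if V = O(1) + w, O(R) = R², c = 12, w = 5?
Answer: -3104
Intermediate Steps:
V = 6 (V = 1² + 5 = 1 + 5 = 6)
T(E, y) = 8 (T(E, y) = 6 - 1*(-2) = 6 + 2 = 8)
T(27, c)*(-388) = 8*(-388) = -3104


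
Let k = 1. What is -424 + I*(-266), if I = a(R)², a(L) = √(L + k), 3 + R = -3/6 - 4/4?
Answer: 507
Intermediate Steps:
R = -9/2 (R = -3 + (-3/6 - 4/4) = -3 + (-3*⅙ - 4*¼) = -3 + (-½ - 1) = -3 - 3/2 = -9/2 ≈ -4.5000)
a(L) = √(1 + L) (a(L) = √(L + 1) = √(1 + L))
I = -7/2 (I = (√(1 - 9/2))² = (√(-7/2))² = (I*√14/2)² = -7/2 ≈ -3.5000)
-424 + I*(-266) = -424 - 7/2*(-266) = -424 + 931 = 507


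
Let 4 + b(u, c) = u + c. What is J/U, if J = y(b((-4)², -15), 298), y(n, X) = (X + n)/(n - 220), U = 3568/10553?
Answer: -3113135/795664 ≈ -3.9126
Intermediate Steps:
b(u, c) = -4 + c + u (b(u, c) = -4 + (u + c) = -4 + (c + u) = -4 + c + u)
U = 3568/10553 (U = 3568*(1/10553) = 3568/10553 ≈ 0.33810)
y(n, X) = (X + n)/(-220 + n)
J = -295/223 (J = (298 + (-4 - 15 + (-4)²))/(-220 + (-4 - 15 + (-4)²)) = (298 + (-4 - 15 + 16))/(-220 + (-4 - 15 + 16)) = (298 - 3)/(-220 - 3) = 295/(-223) = -1/223*295 = -295/223 ≈ -1.3229)
J/U = -295/(223*3568/10553) = -295/223*10553/3568 = -3113135/795664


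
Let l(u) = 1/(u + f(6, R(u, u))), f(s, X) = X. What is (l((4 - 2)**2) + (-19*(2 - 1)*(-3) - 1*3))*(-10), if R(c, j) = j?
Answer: -2165/4 ≈ -541.25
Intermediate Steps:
l(u) = 1/(2*u) (l(u) = 1/(u + u) = 1/(2*u))
(l((4 - 2)**2) + (-19*(2 - 1)*(-3) - 1*3))*(-10) = (1/(2*((4 - 2)**2)) + (-19*(2 - 1)*(-3) - 1*3))*(-10) = (1/(2*(2**2)) + (-19*(-3) - 3))*(-10) = ((1/2)/4 + (-19*(-3) - 3))*(-10) = ((1/2)*(1/4) + (57 - 3))*(-10) = (1/8 + 54)*(-10) = (433/8)*(-10) = -2165/4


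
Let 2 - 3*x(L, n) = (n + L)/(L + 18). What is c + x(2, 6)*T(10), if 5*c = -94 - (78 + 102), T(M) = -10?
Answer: -902/15 ≈ -60.133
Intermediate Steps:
x(L, n) = ⅔ - (L + n)/(3*(18 + L)) (x(L, n) = ⅔ - (n + L)/(3*(L + 18)) = ⅔ - (L + n)/(3*(18 + L)))
c = -274/5 (c = (-94 - (78 + 102))/5 = (-94 - 1*180)/5 = (-94 - 180)/5 = (⅕)*(-274) = -274/5 ≈ -54.800)
c + x(2, 6)*T(10) = -274/5 + ((36 + 2 - 1*6)/(3*(18 + 2)))*(-10) = -274/5 + ((⅓)*(36 + 2 - 6)/20)*(-10) = -274/5 + ((⅓)*(1/20)*32)*(-10) = -274/5 + (8/15)*(-10) = -274/5 - 16/3 = -902/15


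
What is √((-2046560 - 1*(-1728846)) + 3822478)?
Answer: 2*√876191 ≈ 1872.1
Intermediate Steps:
√((-2046560 - 1*(-1728846)) + 3822478) = √((-2046560 + 1728846) + 3822478) = √(-317714 + 3822478) = √3504764 = 2*√876191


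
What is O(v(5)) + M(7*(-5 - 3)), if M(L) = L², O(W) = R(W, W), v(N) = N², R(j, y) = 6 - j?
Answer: 3117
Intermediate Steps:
O(W) = 6 - W
O(v(5)) + M(7*(-5 - 3)) = (6 - 1*5²) + (7*(-5 - 3))² = (6 - 1*25) + (7*(-8))² = (6 - 25) + (-56)² = -19 + 3136 = 3117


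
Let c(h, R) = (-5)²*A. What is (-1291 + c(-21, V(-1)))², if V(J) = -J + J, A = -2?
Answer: 1798281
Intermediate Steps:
V(J) = 0
c(h, R) = -50 (c(h, R) = (-5)²*(-2) = 25*(-2) = -50)
(-1291 + c(-21, V(-1)))² = (-1291 - 50)² = (-1341)² = 1798281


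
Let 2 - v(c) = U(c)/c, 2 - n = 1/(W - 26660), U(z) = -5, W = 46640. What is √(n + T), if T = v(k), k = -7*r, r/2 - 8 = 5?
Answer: √364781402895/303030 ≈ 1.9931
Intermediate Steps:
r = 26 (r = 16 + 2*5 = 16 + 10 = 26)
n = 39959/19980 (n = 2 - 1/(46640 - 26660) = 2 - 1/19980 = 39959/19980 ≈ 2.0000)
k = -182 (k = -7*26 = -182)
v(c) = 2 + 5/c (v(c) = 2 - (-5)/c = 2 + 5/c)
T = 359/182 (T = 2 + 5/(-182) = 2 + 5*(-1/182) = 2 - 5/182 = 359/182 ≈ 1.9725)
√(n + T) = √(39959/19980 + 359/182) = √(7222679/1818180) = √364781402895/303030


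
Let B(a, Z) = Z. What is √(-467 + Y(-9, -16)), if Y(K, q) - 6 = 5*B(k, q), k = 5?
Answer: I*√541 ≈ 23.259*I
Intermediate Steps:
Y(K, q) = 6 + 5*q
√(-467 + Y(-9, -16)) = √(-467 + (6 + 5*(-16))) = √(-467 + (6 - 80)) = √(-467 - 74) = √(-541) = I*√541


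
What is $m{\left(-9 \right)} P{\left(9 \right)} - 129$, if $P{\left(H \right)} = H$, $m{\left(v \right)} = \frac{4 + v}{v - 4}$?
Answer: $- \frac{1632}{13} \approx -125.54$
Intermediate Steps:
$m{\left(v \right)} = \frac{4 + v}{-4 + v}$
$m{\left(-9 \right)} P{\left(9 \right)} - 129 = \frac{4 - 9}{-4 - 9} \cdot 9 - 129 = \frac{1}{-13} \left(-5\right) 9 - 129 = \left(- \frac{1}{13}\right) \left(-5\right) 9 - 129 = \frac{5}{13} \cdot 9 - 129 = \frac{45}{13} - 129 = - \frac{1632}{13}$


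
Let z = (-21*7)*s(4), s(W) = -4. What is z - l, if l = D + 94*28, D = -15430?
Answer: 13386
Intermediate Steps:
l = -12798 (l = -15430 + 94*28 = -15430 + 2632 = -12798)
z = 588 (z = -21*7*(-4) = -147*(-4) = 588)
z - l = 588 - 1*(-12798) = 588 + 12798 = 13386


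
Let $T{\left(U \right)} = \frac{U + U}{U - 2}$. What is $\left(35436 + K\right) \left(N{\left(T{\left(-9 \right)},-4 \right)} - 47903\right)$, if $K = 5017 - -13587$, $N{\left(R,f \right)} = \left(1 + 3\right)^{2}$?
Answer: $-2587813480$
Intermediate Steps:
$T{\left(U \right)} = \frac{2 U}{-2 + U}$
$N{\left(R,f \right)} = 16$ ($N{\left(R,f \right)} = 4^{2} = 16$)
$K = 18604$ ($K = 5017 + 13587 = 18604$)
$\left(35436 + K\right) \left(N{\left(T{\left(-9 \right)},-4 \right)} - 47903\right) = \left(35436 + 18604\right) \left(16 - 47903\right) = 54040 \left(-47887\right) = -2587813480$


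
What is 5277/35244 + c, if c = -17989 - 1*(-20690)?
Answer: 31733107/11748 ≈ 2701.1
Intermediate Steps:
c = 2701 (c = -17989 + 20690 = 2701)
5277/35244 + c = 5277/35244 + 2701 = 5277*(1/35244) + 2701 = 1759/11748 + 2701 = 31733107/11748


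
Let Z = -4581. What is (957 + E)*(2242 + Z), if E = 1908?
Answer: -6701235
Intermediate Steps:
(957 + E)*(2242 + Z) = (957 + 1908)*(2242 - 4581) = 2865*(-2339) = -6701235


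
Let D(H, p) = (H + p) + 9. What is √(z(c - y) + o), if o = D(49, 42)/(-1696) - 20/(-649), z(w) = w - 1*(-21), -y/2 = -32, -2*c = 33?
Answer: I*√1126895045298/137588 ≈ 7.7154*I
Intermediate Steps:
c = -33/2 (c = -½*33 = -33/2 ≈ -16.500)
y = 64 (y = -2*(-32) = 64)
D(H, p) = 9 + H + p
z(w) = 21 + w (z(w) = w + 21 = 21 + w)
o = -7745/275176 (o = (9 + 49 + 42)/(-1696) - 20/(-649) = 100*(-1/1696) - 20*(-1/649) = -25/424 + 20/649 = -7745/275176 ≈ -0.028146)
√(z(c - y) + o) = √((21 + (-33/2 - 1*64)) - 7745/275176) = √((21 + (-33/2 - 64)) - 7745/275176) = √((21 - 161/2) - 7745/275176) = √(-119/2 - 7745/275176) = √(-16380717/275176) = I*√1126895045298/137588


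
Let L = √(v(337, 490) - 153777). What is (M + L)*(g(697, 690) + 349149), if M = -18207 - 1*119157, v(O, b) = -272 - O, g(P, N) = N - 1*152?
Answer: -48034405068 + 3147183*I*√1906 ≈ -4.8034e+10 + 1.374e+8*I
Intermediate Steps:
g(P, N) = -152 + N (g(P, N) = N - 152 = -152 + N)
M = -137364 (M = -18207 - 119157 = -137364)
L = 9*I*√1906 (L = √((-272 - 1*337) - 153777) = √((-272 - 337) - 153777) = √(-609 - 153777) = √(-154386) = 9*I*√1906 ≈ 392.92*I)
(M + L)*(g(697, 690) + 349149) = (-137364 + 9*I*√1906)*((-152 + 690) + 349149) = (-137364 + 9*I*√1906)*(538 + 349149) = (-137364 + 9*I*√1906)*349687 = -48034405068 + 3147183*I*√1906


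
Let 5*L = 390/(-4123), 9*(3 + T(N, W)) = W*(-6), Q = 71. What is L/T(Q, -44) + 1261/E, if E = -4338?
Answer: -411744229/1412960346 ≈ -0.29141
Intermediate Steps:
T(N, W) = -3 - 2*W/3 (T(N, W) = -3 + (W*(-6))/9 = -3 + (-6*W)/9 = -3 - 2*W/3)
L = -78/4123 (L = (390/(-4123))/5 = (390*(-1/4123))/5 = (⅕)*(-390/4123) = -78/4123 ≈ -0.018918)
L/T(Q, -44) + 1261/E = -78/(4123*(-3 - ⅔*(-44))) + 1261/(-4338) = -78/(4123*(-3 + 88/3)) + 1261*(-1/4338) = -78/(4123*79/3) - 1261/4338 = -78/4123*3/79 - 1261/4338 = -234/325717 - 1261/4338 = -411744229/1412960346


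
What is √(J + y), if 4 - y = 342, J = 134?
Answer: 2*I*√51 ≈ 14.283*I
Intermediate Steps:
y = -338 (y = 4 - 1*342 = 4 - 342 = -338)
√(J + y) = √(134 - 338) = √(-204) = 2*I*√51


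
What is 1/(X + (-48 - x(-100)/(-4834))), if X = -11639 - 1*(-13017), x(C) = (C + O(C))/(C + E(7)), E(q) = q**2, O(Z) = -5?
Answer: 82178/109296775 ≈ 0.00075188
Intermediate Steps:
x(C) = (-5 + C)/(49 + C) (x(C) = (C - 5)/(C + 7**2) = (-5 + C)/(C + 49) = (-5 + C)/(49 + C))
X = 1378 (X = -11639 + 13017 = 1378)
1/(X + (-48 - x(-100)/(-4834))) = 1/(1378 + (-48 - (-5 - 100)/(49 - 100)/(-4834))) = 1/(1378 + (-48 - -105/(-51)*(-1)/4834)) = 1/(1378 + (-48 - (-1/51*(-105))*(-1)/4834)) = 1/(1378 + (-48 - 35*(-1)/(17*4834))) = 1/(1378 + (-48 - 1*(-35/82178))) = 1/(1378 + (-48 + 35/82178)) = 1/(1378 - 3944509/82178) = 1/(109296775/82178) = 82178/109296775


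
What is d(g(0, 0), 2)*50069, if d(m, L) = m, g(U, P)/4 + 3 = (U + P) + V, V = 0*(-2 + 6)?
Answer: -600828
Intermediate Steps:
V = 0 (V = 0*4 = 0)
g(U, P) = -12 + 4*P + 4*U (g(U, P) = -12 + 4*((U + P) + 0) = -12 + 4*((P + U) + 0) = -12 + 4*(P + U) = -12 + (4*P + 4*U) = -12 + 4*P + 4*U)
d(g(0, 0), 2)*50069 = (-12 + 4*0 + 4*0)*50069 = (-12 + 0 + 0)*50069 = -12*50069 = -600828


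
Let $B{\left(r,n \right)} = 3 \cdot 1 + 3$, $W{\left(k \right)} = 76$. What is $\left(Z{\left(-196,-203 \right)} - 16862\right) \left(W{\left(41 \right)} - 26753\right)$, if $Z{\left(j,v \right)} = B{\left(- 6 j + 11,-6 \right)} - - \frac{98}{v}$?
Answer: $\frac{13040731326}{29} \approx 4.4968 \cdot 10^{8}$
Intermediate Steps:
$B{\left(r,n \right)} = 6$ ($B{\left(r,n \right)} = 3 + 3 = 6$)
$Z{\left(j,v \right)} = 6 + \frac{98}{v}$ ($Z{\left(j,v \right)} = 6 - - \frac{98}{v} = 6 + \frac{98}{v}$)
$\left(Z{\left(-196,-203 \right)} - 16862\right) \left(W{\left(41 \right)} - 26753\right) = \left(\left(6 + \frac{98}{-203}\right) - 16862\right) \left(76 - 26753\right) = \left(\left(6 + 98 \left(- \frac{1}{203}\right)\right) - 16862\right) \left(-26677\right) = \left(\left(6 - \frac{14}{29}\right) - 16862\right) \left(-26677\right) = \left(\frac{160}{29} - 16862\right) \left(-26677\right) = \left(- \frac{488838}{29}\right) \left(-26677\right) = \frac{13040731326}{29}$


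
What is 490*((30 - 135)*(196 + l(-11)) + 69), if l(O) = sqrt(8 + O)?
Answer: -10050390 - 51450*I*sqrt(3) ≈ -1.005e+7 - 89114.0*I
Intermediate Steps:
490*((30 - 135)*(196 + l(-11)) + 69) = 490*((30 - 135)*(196 + sqrt(8 - 11)) + 69) = 490*(-105*(196 + sqrt(-3)) + 69) = 490*(-105*(196 + I*sqrt(3)) + 69) = 490*((-20580 - 105*I*sqrt(3)) + 69) = 490*(-20511 - 105*I*sqrt(3)) = -10050390 - 51450*I*sqrt(3)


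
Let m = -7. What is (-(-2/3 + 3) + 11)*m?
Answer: -182/3 ≈ -60.667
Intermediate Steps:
(-(-2/3 + 3) + 11)*m = (-(-2/3 + 3) + 11)*(-7) = (-(-2*⅓ + 3) + 11)*(-7) = (-(-⅔ + 3) + 11)*(-7) = (-1*7/3 + 11)*(-7) = (-7/3 + 11)*(-7) = (26/3)*(-7) = -182/3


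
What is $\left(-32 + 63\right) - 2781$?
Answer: $-2750$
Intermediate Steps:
$\left(-32 + 63\right) - 2781 = 31 - 2781 = -2750$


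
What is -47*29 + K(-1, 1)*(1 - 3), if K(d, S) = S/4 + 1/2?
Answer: -2729/2 ≈ -1364.5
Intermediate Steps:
K(d, S) = ½ + S/4 (K(d, S) = S*(¼) + 1*(½) = S/4 + ½ = ½ + S/4)
-47*29 + K(-1, 1)*(1 - 3) = -47*29 + (½ + (¼)*1)*(1 - 3) = -1363 + (½ + ¼)*(-2) = -1363 + (¾)*(-2) = -1363 - 3/2 = -2729/2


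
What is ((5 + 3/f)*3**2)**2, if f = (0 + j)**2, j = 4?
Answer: 558009/256 ≈ 2179.7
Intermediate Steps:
f = 16 (f = (0 + 4)**2 = 4**2 = 16)
((5 + 3/f)*3**2)**2 = ((5 + 3/16)*3**2)**2 = ((5 + 3*(1/16))*9)**2 = ((5 + 3/16)*9)**2 = ((83/16)*9)**2 = (747/16)**2 = 558009/256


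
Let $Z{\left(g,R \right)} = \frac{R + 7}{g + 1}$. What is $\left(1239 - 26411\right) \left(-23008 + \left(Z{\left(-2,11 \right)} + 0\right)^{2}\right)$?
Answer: $571001648$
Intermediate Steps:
$Z{\left(g,R \right)} = \frac{7 + R}{1 + g}$
$\left(1239 - 26411\right) \left(-23008 + \left(Z{\left(-2,11 \right)} + 0\right)^{2}\right) = \left(1239 - 26411\right) \left(-23008 + \left(\frac{7 + 11}{1 - 2} + 0\right)^{2}\right) = - 25172 \left(-23008 + \left(\frac{1}{-1} \cdot 18 + 0\right)^{2}\right) = - 25172 \left(-23008 + \left(\left(-1\right) 18 + 0\right)^{2}\right) = - 25172 \left(-23008 + \left(-18 + 0\right)^{2}\right) = - 25172 \left(-23008 + \left(-18\right)^{2}\right) = - 25172 \left(-23008 + 324\right) = \left(-25172\right) \left(-22684\right) = 571001648$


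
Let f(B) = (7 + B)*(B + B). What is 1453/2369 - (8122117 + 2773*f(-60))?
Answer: -61021641040/2369 ≈ -2.5758e+7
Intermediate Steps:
f(B) = 2*B*(7 + B) (f(B) = (7 + B)*(2*B) = 2*B*(7 + B))
1453/2369 - (8122117 + 2773*f(-60)) = 1453/2369 - 2773/(1/(2929 + 2*(-60)*(7 - 60))) = 1453*(1/2369) - 2773/(1/(2929 + 2*(-60)*(-53))) = 1453/2369 - 2773/(1/(2929 + 6360)) = 1453/2369 - 2773/(1/9289) = 1453/2369 - 2773/1/9289 = 1453/2369 - 2773*9289 = 1453/2369 - 25758397 = -61021641040/2369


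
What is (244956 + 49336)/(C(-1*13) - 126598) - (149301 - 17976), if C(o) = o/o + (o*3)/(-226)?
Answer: -3757390719967/28610883 ≈ -1.3133e+5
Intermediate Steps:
C(o) = 1 - 3*o/226 (C(o) = 1 + (3*o)*(-1/226) = 1 - 3*o/226)
(244956 + 49336)/(C(-1*13) - 126598) - (149301 - 17976) = (244956 + 49336)/((1 - (-3)*13/226) - 126598) - (149301 - 17976) = 294292/((1 - 3/226*(-13)) - 126598) - 1*131325 = 294292/((1 + 39/226) - 126598) - 131325 = 294292/(265/226 - 126598) - 131325 = 294292/(-28610883/226) - 131325 = 294292*(-226/28610883) - 131325 = -66509992/28610883 - 131325 = -3757390719967/28610883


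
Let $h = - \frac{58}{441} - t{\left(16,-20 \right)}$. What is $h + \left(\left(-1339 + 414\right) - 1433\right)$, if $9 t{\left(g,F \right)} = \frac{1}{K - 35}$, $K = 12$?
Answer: $- \frac{23918479}{10143} \approx -2358.1$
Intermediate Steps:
$t{\left(g,F \right)} = - \frac{1}{207}$ ($t{\left(g,F \right)} = \frac{1}{9 \left(12 - 35\right)} = \frac{1}{9 \left(-23\right)} = \frac{1}{9} \left(- \frac{1}{23}\right) = - \frac{1}{207}$)
$h = - \frac{1285}{10143}$ ($h = - \frac{58}{441} - - \frac{1}{207} = \left(-58\right) \frac{1}{441} + \frac{1}{207} = - \frac{58}{441} + \frac{1}{207} = - \frac{1285}{10143} \approx -0.12669$)
$h + \left(\left(-1339 + 414\right) - 1433\right) = - \frac{1285}{10143} + \left(\left(-1339 + 414\right) - 1433\right) = - \frac{1285}{10143} - 2358 = - \frac{23918479}{10143}$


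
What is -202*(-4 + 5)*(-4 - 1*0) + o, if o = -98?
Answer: 710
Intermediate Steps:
-202*(-4 + 5)*(-4 - 1*0) + o = -202*(-4 + 5)*(-4 - 1*0) - 98 = -202*(-4 + 0) - 98 = -202*(-4) - 98 = 808 - 98 = 710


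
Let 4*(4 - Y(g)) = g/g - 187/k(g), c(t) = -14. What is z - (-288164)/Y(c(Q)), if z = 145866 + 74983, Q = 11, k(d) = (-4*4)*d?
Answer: 1041546347/3547 ≈ 2.9364e+5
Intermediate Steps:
k(d) = -16*d
Y(g) = 15/4 - 187/(64*g) (Y(g) = 4 - (g/g - 187*(-1/(16*g)))/4 = 4 - (1 - (-187)/(16*g))/4 = 4 - (1 + 187/(16*g))/4 = 4 + (-1/4 - 187/(64*g)) = 15/4 - 187/(64*g))
z = 220849
z - (-288164)/Y(c(Q)) = 220849 - (-288164)/((1/64)*(-187 + 240*(-14))/(-14)) = 220849 - (-288164)/((1/64)*(-1/14)*(-187 - 3360)) = 220849 - (-288164)/((1/64)*(-1/14)*(-3547)) = 220849 - (-288164)/3547/896 = 220849 - (-288164)*896/3547 = 220849 - 1*(-258194944/3547) = 220849 + 258194944/3547 = 1041546347/3547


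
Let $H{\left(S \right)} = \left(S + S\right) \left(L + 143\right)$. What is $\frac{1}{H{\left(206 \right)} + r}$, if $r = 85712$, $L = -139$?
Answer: $\frac{1}{87360} \approx 1.1447 \cdot 10^{-5}$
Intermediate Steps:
$H{\left(S \right)} = 8 S$ ($H{\left(S \right)} = \left(S + S\right) \left(-139 + 143\right) = 2 S 4 = 8 S$)
$\frac{1}{H{\left(206 \right)} + r} = \frac{1}{8 \cdot 206 + 85712} = \frac{1}{1648 + 85712} = \frac{1}{87360}$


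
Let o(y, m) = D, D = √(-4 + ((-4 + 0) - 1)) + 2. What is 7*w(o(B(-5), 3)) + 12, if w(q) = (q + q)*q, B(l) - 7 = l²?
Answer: -58 + 168*I ≈ -58.0 + 168.0*I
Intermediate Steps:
B(l) = 7 + l²
D = 2 + 3*I (D = √(-4 + (-4 - 1)) + 2 = √(-4 - 5) + 2 = √(-9) + 2 = 3*I + 2 = 2 + 3*I ≈ 2.0 + 3.0*I)
o(y, m) = 2 + 3*I
w(q) = 2*q² (w(q) = (2*q)*q = 2*q²)
7*w(o(B(-5), 3)) + 12 = 7*(2*(2 + 3*I)²) + 12 = 14*(2 + 3*I)² + 12 = 12 + 14*(2 + 3*I)²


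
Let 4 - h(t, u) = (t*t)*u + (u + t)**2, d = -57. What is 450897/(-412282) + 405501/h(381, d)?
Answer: -3516289263603/3368016175810 ≈ -1.0440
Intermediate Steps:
h(t, u) = 4 - (t + u)**2 - u*t**2 (h(t, u) = 4 - ((t*t)*u + (u + t)**2) = 4 - (t**2*u + (t + u)**2) = 4 - (u*t**2 + (t + u)**2) = 4 - ((t + u)**2 + u*t**2) = 4 + (-(t + u)**2 - u*t**2) = 4 - (t + u)**2 - u*t**2)
450897/(-412282) + 405501/h(381, d) = 450897/(-412282) + 405501/(4 - (381 - 57)**2 - 1*(-57)*381**2) = 450897*(-1/412282) + 405501/(4 - 1*324**2 - 1*(-57)*145161) = -450897/412282 + 405501/(4 - 1*104976 + 8274177) = -450897/412282 + 405501/(4 - 104976 + 8274177) = -450897/412282 + 405501/8169205 = -3516289263603/3368016175810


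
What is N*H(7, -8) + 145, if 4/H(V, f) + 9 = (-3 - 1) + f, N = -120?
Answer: 1175/7 ≈ 167.86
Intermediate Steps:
H(V, f) = 4/(-13 + f) (H(V, f) = 4/(-9 + ((-3 - 1) + f)) = 4/(-9 + (-4 + f)) = 4/(-13 + f))
N*H(7, -8) + 145 = -480/(-13 - 8) + 145 = -480/(-21) + 145 = -480*(-1)/21 + 145 = -120*(-4/21) + 145 = 160/7 + 145 = 1175/7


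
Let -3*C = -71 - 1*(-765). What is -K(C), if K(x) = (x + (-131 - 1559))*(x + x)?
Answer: -8000432/9 ≈ -8.8894e+5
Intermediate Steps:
C = -694/3 (C = -(-71 - 1*(-765))/3 = -(-71 + 765)/3 = -⅓*694 = -694/3 ≈ -231.33)
K(x) = 2*x*(-1690 + x) (K(x) = (x - 1690)*(2*x) = (-1690 + x)*(2*x) = 2*x*(-1690 + x))
-K(C) = -2*(-694)*(-1690 - 694/3)/3 = -2*(-694)*(-5764)/(3*3) = -1*8000432/9 = -8000432/9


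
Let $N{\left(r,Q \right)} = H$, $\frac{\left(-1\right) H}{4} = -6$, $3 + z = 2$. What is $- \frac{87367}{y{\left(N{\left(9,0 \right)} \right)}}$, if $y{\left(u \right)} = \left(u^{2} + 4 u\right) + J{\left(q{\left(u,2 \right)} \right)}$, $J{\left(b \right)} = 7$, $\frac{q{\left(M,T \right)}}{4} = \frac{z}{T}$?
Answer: $- \frac{12481}{97} \approx -128.67$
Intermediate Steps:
$z = -1$ ($z = -3 + 2 = -1$)
$H = 24$ ($H = \left(-4\right) \left(-6\right) = 24$)
$N{\left(r,Q \right)} = 24$
$q{\left(M,T \right)} = - \frac{4}{T}$ ($q{\left(M,T \right)} = 4 \left(- \frac{1}{T}\right) = - \frac{4}{T}$)
$y{\left(u \right)} = 7 + u^{2} + 4 u$ ($y{\left(u \right)} = \left(u^{2} + 4 u\right) + 7 = 7 + u^{2} + 4 u$)
$- \frac{87367}{y{\left(N{\left(9,0 \right)} \right)}} = - \frac{87367}{7 + 24^{2} + 4 \cdot 24} = - \frac{87367}{7 + 576 + 96} = - \frac{87367}{679} = \left(-87367\right) \frac{1}{679} = - \frac{12481}{97}$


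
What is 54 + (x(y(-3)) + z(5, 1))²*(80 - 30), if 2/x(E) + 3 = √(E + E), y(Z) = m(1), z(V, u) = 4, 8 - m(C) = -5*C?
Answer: 294606/289 + 14800*√26/289 ≈ 1280.5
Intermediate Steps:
m(C) = 8 + 5*C (m(C) = 8 - (-5)*C = 8 + 5*C)
y(Z) = 13 (y(Z) = 8 + 5*1 = 8 + 5 = 13)
x(E) = 2/(-3 + √2*√E) (x(E) = 2/(-3 + √(E + E)) = 2/(-3 + √(2*E)) = 2/(-3 + √2*√E))
54 + (x(y(-3)) + z(5, 1))²*(80 - 30) = 54 + (2/(-3 + √2*√13) + 4)²*(80 - 30) = 54 + (2/(-3 + √26) + 4)²*50 = 54 + (4 + 2/(-3 + √26))²*50 = 54 + 50*(4 + 2/(-3 + √26))²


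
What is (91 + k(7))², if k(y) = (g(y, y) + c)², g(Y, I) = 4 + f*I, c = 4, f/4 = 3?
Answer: 73188025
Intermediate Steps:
f = 12 (f = 4*3 = 12)
g(Y, I) = 4 + 12*I
k(y) = (8 + 12*y)² (k(y) = ((4 + 12*y) + 4)² = (8 + 12*y)²)
(91 + k(7))² = (91 + 16*(2 + 3*7)²)² = (91 + 16*(2 + 21)²)² = (91 + 16*23²)² = (91 + 16*529)² = (91 + 8464)² = 8555² = 73188025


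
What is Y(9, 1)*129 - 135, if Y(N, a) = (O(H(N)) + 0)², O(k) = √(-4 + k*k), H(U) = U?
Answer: 9798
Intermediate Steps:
O(k) = √(-4 + k²)
Y(N, a) = -4 + N² (Y(N, a) = (√(-4 + N²) + 0)² = (√(-4 + N²))² = -4 + N²)
Y(9, 1)*129 - 135 = (-4 + 9²)*129 - 135 = (-4 + 81)*129 - 135 = 77*129 - 135 = 9933 - 135 = 9798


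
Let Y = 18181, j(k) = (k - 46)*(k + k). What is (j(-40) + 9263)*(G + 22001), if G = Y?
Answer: 648658026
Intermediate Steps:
j(k) = 2*k*(-46 + k) (j(k) = (-46 + k)*(2*k) = 2*k*(-46 + k))
G = 18181
(j(-40) + 9263)*(G + 22001) = (2*(-40)*(-46 - 40) + 9263)*(18181 + 22001) = (2*(-40)*(-86) + 9263)*40182 = (6880 + 9263)*40182 = 16143*40182 = 648658026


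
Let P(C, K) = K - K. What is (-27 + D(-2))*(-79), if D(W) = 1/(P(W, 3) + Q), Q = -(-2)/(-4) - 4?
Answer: 19355/9 ≈ 2150.6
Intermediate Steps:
P(C, K) = 0
Q = -9/2 (Q = -(-2)*(-1)/4 - 4 = -1*1/2 - 4 = -1/2 - 4 = -9/2 ≈ -4.5000)
D(W) = -2/9 (D(W) = 1/(0 - 9/2) = 1/(-9/2) = -2/9)
(-27 + D(-2))*(-79) = (-27 - 2/9)*(-79) = -245/9*(-79) = 19355/9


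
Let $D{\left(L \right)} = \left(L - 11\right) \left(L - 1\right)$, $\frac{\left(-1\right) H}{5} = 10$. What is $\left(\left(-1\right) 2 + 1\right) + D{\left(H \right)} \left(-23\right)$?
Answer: $-71554$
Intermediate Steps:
$H = -50$ ($H = \left(-5\right) 10 = -50$)
$D{\left(L \right)} = \left(-1 + L\right) \left(-11 + L\right)$ ($D{\left(L \right)} = \left(-11 + L\right) \left(-1 + L\right) = \left(-1 + L\right) \left(-11 + L\right)$)
$\left(\left(-1\right) 2 + 1\right) + D{\left(H \right)} \left(-23\right) = \left(\left(-1\right) 2 + 1\right) + \left(11 + \left(-50\right)^{2} - -600\right) \left(-23\right) = \left(-2 + 1\right) + \left(11 + 2500 + 600\right) \left(-23\right) = -1 + 3111 \left(-23\right) = -1 - 71553 = -71554$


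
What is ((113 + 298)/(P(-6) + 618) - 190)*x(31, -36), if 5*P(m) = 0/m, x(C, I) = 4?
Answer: -78006/103 ≈ -757.34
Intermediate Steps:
P(m) = 0 (P(m) = (0/m)/5 = (1/5)*0 = 0)
((113 + 298)/(P(-6) + 618) - 190)*x(31, -36) = ((113 + 298)/(0 + 618) - 190)*4 = (411/618 - 190)*4 = (411*(1/618) - 190)*4 = (137/206 - 190)*4 = -39003/206*4 = -78006/103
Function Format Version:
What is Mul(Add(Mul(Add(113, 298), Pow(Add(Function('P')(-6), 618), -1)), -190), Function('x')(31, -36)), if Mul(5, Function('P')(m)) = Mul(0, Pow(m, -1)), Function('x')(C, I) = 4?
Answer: Rational(-78006, 103) ≈ -757.34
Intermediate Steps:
Function('P')(m) = 0 (Function('P')(m) = Mul(Rational(1, 5), Mul(0, Pow(m, -1))) = Mul(Rational(1, 5), 0) = 0)
Mul(Add(Mul(Add(113, 298), Pow(Add(Function('P')(-6), 618), -1)), -190), Function('x')(31, -36)) = Mul(Add(Mul(Add(113, 298), Pow(Add(0, 618), -1)), -190), 4) = Mul(Add(Mul(411, Pow(618, -1)), -190), 4) = Mul(Add(Mul(411, Rational(1, 618)), -190), 4) = Mul(Add(Rational(137, 206), -190), 4) = Mul(Rational(-39003, 206), 4) = Rational(-78006, 103)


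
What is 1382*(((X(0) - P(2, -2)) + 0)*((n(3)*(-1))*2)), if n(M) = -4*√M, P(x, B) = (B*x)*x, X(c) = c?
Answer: 88448*√3 ≈ 1.5320e+5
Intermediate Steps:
P(x, B) = B*x²
1382*(((X(0) - P(2, -2)) + 0)*((n(3)*(-1))*2)) = 1382*(((0 - (-2)*2²) + 0)*((-4*√3*(-1))*2)) = 1382*(((0 - (-2)*4) + 0)*((4*√3)*2)) = 1382*(((0 - 1*(-8)) + 0)*(8*√3)) = 1382*(((0 + 8) + 0)*(8*√3)) = 1382*((8 + 0)*(8*√3)) = 1382*(8*(8*√3)) = 1382*(64*√3) = 88448*√3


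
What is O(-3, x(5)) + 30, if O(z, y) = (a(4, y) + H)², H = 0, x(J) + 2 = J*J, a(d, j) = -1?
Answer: 31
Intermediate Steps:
x(J) = -2 + J² (x(J) = -2 + J*J = -2 + J²)
O(z, y) = 1 (O(z, y) = (-1 + 0)² = (-1)² = 1)
O(-3, x(5)) + 30 = 1 + 30 = 31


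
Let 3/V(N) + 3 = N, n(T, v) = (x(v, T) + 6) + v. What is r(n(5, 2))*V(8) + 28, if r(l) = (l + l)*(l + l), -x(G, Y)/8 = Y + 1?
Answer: 3868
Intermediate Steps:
x(G, Y) = -8 - 8*Y (x(G, Y) = -8*(Y + 1) = -8*(1 + Y) = -8 - 8*Y)
n(T, v) = -2 + v - 8*T (n(T, v) = ((-8 - 8*T) + 6) + v = (-2 - 8*T) + v = -2 + v - 8*T)
V(N) = 3/(-3 + N)
r(l) = 4*l² (r(l) = (2*l)*(2*l) = 4*l²)
r(n(5, 2))*V(8) + 28 = (4*(-2 + 2 - 8*5)²)*(3/(-3 + 8)) + 28 = (4*(-2 + 2 - 40)²)*(3/5) + 28 = (4*(-40)²)*(3*(⅕)) + 28 = (4*1600)*(⅗) + 28 = 6400*(⅗) + 28 = 3840 + 28 = 3868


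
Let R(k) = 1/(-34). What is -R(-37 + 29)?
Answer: 1/34 ≈ 0.029412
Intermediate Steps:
R(k) = -1/34
-R(-37 + 29) = -1*(-1/34) = 1/34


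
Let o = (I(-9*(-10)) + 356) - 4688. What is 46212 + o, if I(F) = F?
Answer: 41970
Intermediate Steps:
o = -4242 (o = (-9*(-10) + 356) - 4688 = (90 + 356) - 4688 = 446 - 4688 = -4242)
46212 + o = 46212 - 4242 = 41970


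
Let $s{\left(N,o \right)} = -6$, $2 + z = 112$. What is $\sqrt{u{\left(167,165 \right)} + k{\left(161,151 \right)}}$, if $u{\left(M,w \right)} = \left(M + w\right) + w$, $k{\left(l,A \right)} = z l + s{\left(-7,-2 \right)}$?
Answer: $\sqrt{18201} \approx 134.91$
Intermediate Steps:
$z = 110$ ($z = -2 + 112 = 110$)
$k{\left(l,A \right)} = -6 + 110 l$ ($k{\left(l,A \right)} = 110 l - 6 = -6 + 110 l$)
$u{\left(M,w \right)} = M + 2 w$
$\sqrt{u{\left(167,165 \right)} + k{\left(161,151 \right)}} = \sqrt{\left(167 + 2 \cdot 165\right) + \left(-6 + 110 \cdot 161\right)} = \sqrt{\left(167 + 330\right) + \left(-6 + 17710\right)} = \sqrt{497 + 17704} = \sqrt{18201}$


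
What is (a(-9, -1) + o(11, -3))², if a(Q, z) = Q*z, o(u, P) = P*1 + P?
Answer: 9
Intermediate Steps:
o(u, P) = 2*P (o(u, P) = P + P = 2*P)
(a(-9, -1) + o(11, -3))² = (-9*(-1) + 2*(-3))² = (9 - 6)² = 3² = 9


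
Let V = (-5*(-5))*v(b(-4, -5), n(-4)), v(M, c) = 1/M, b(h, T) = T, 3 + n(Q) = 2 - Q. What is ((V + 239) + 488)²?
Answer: 521284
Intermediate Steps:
n(Q) = -1 - Q (n(Q) = -3 + (2 - Q) = -1 - Q)
v(M, c) = 1/M
V = -5 (V = -5*(-5)/(-5) = 25*(-⅕) = -5)
((V + 239) + 488)² = ((-5 + 239) + 488)² = (234 + 488)² = 722² = 521284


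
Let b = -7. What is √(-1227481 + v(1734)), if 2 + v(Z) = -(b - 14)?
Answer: I*√1227462 ≈ 1107.9*I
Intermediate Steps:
v(Z) = 19 (v(Z) = -2 - (-7 - 14) = -2 - 1*(-21) = -2 + 21 = 19)
√(-1227481 + v(1734)) = √(-1227481 + 19) = √(-1227462) = I*√1227462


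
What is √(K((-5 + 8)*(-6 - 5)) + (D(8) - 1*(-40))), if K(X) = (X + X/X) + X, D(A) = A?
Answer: I*√17 ≈ 4.1231*I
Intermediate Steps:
K(X) = 1 + 2*X (K(X) = (X + 1) + X = (1 + X) + X = 1 + 2*X)
√(K((-5 + 8)*(-6 - 5)) + (D(8) - 1*(-40))) = √((1 + 2*((-5 + 8)*(-6 - 5))) + (8 - 1*(-40))) = √((1 + 2*(3*(-11))) + (8 + 40)) = √((1 + 2*(-33)) + 48) = √((1 - 66) + 48) = √(-65 + 48) = √(-17) = I*√17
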